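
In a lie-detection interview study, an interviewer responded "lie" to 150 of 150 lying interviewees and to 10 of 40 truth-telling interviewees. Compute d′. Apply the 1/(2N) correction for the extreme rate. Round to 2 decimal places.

The hit rate is 150/150 = 1, so apply the 1/(2N) correction: H → 1 − 1/(2·150) = 0.99667.
z(H) = z(0.99667) = 2.713
z(FA) = z(0.25000) = -0.674
d' = 2.713 − (-0.674) = 3.387

d′ = 3.39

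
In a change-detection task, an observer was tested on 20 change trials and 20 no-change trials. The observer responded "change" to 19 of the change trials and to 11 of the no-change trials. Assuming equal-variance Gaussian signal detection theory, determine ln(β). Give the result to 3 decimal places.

ln β = -1.345

H = 19/20 = 0.9500
FA = 11/20 = 0.5500
z(H) = z(0.9500) = 1.6449
z(FA) = z(0.5500) = 0.1257
ln β = −½·[z(H)² − z(FA)²] = −0.5 × (2.7057 − 0.0158) = -1.34495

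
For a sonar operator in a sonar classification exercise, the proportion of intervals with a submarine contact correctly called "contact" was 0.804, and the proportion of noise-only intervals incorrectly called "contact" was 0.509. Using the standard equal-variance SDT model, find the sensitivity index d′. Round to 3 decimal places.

d′ = 0.833

z(H) = z(0.804) = 0.8560
z(FA) = z(0.509) = 0.0226
d' = z(H) − z(FA) = 0.8560 − 0.0226 = 0.8334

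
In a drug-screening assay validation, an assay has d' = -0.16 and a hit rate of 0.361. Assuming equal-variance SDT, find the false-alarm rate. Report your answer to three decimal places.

false-alarm rate = 0.422

z(hit rate) = z(0.361) = -0.3558
z(FA) = z(H) − d' = -0.3558 − (-0.16) = -0.1958
false-alarm rate = Φ(-0.1958) = 0.4224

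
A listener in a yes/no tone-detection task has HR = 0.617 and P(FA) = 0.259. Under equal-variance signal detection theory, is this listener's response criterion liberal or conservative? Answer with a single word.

conservative

z(H) = 0.298, z(FA) = -0.646
c = −½·(z(H) + z(FA)) = 0.174
c > 0 → conservative criterion (biased toward responding “no”).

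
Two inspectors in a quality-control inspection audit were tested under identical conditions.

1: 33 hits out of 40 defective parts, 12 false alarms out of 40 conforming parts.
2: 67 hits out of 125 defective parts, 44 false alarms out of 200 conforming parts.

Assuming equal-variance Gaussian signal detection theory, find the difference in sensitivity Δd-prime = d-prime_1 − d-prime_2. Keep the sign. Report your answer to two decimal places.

Δd-prime = 0.60

1: z(0.8250) = 0.935, z(0.3000) = -0.524, d' = 1.459
2: z(0.5360) = 0.090, z(0.2200) = -0.772, d' = 0.862
Δd' = d'_1 − d'_2 = 1.459 − 0.862 = 0.597
1 has the higher sensitivity.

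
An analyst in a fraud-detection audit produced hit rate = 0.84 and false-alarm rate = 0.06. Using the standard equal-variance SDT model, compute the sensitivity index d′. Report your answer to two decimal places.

d′ = 2.55

Φ⁻¹(H) = Φ⁻¹(0.84) = 0.994
Φ⁻¹(FA) = Φ⁻¹(0.06) = -1.555
d' = z(H) − z(FA) = 0.994 − (-1.555) = 2.549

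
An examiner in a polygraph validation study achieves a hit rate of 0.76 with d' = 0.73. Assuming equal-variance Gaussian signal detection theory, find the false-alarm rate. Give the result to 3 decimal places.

false-alarm rate = 0.491

z(hit rate) = z(0.76) = 0.7063
z(FA) = z(H) − d' = 0.7063 − 0.73 = -0.0237
false-alarm rate = Φ(-0.0237) = 0.4905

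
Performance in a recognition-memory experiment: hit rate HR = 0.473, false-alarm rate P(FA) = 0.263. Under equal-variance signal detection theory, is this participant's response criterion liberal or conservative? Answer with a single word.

z(H) = -0.068, z(FA) = -0.634
c = −½·(z(H) + z(FA)) = 0.351
c > 0 → conservative criterion (biased toward responding “no”).

conservative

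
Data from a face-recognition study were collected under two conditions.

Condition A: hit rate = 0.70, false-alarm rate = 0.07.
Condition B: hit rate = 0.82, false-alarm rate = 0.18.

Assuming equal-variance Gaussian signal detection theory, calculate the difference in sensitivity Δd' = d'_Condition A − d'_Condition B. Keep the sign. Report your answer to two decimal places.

Δd' = 0.17

Condition A: z(0.70) = 0.524, z(0.07) = -1.476, d' = 2.000
Condition B: z(0.82) = 0.915, z(0.18) = -0.915, d' = 1.830
Δd' = d'_Condition A − d'_Condition B = 2.000 − 1.830 = 0.170
Condition A has the higher sensitivity.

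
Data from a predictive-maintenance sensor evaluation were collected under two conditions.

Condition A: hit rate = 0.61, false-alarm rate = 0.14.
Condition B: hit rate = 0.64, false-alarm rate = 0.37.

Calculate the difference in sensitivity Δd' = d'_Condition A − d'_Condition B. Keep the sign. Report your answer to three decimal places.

Δd' = 0.669

Condition A: z(0.61) = 0.2793, z(0.14) = -1.0803, d' = 1.3596
Condition B: z(0.64) = 0.3585, z(0.37) = -0.3319, d' = 0.6904
Δd' = d'_Condition A − d'_Condition B = 1.3596 − 0.6904 = 0.6692
Condition A has the higher sensitivity.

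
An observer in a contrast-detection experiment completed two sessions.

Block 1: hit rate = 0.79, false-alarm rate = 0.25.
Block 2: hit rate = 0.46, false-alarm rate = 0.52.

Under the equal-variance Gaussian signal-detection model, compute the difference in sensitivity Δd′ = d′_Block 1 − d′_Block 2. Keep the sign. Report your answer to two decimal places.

Block 1: z(0.79) = 0.806, z(0.25) = -0.674, d' = 1.480
Block 2: z(0.46) = -0.100, z(0.52) = 0.050, d' = -0.150
Δd' = d'_Block 1 − d'_Block 2 = 1.480 − (-0.150) = 1.630
Block 1 has the higher sensitivity.

Δd′ = 1.63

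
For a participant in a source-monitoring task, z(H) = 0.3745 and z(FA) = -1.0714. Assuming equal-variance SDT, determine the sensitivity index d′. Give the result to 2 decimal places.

d' = z(H) − z(FA) = 0.3745 − (-1.0714) = 1.4459

d′ = 1.45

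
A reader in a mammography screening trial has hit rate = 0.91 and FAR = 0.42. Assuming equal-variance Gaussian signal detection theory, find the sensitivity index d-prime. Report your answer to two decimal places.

d-prime = 1.54

z(H) = 1.3408
z(FA) = -0.2019
d' = z(H) − z(FA) = 1.3408 − (-0.2019) = 1.5427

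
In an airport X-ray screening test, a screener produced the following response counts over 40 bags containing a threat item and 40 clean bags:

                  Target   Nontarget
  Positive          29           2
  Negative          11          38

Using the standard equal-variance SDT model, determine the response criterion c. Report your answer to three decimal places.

c = 0.524

H = 29/40 = 0.7250
FA = 2/40 = 0.0500
Φ⁻¹(0.7250) = 0.5978, Φ⁻¹(0.0500) = -1.6449
c = −½·[z(H) + z(FA)] = −0.5 × (0.5978 + (-1.6449)) = 0.52355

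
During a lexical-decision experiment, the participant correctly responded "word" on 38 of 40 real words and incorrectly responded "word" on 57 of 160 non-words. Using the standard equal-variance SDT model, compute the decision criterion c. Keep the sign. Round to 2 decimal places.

H = 38/40 = 0.9500
FA = 57/160 = 0.3563
z(H) = z(0.9500) = 1.6449
z(FA) = z(0.3563) = -0.3684
c = −½·[z(H) + z(FA)] = −0.5 × (1.6449 + (-0.3684)) = -0.63825
c < 0: the participant has a liberal response bias.

c = -0.64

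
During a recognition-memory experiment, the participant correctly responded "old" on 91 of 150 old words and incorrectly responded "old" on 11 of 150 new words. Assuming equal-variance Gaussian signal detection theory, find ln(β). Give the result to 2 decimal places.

ln β = 1.02

H = 91/150 = 0.6067
FA = 11/150 = 0.0733
Φ⁻¹(H) = 0.271
Φ⁻¹(FA) = -1.452
ln β = −½·[z(H)² − z(FA)²] = −0.5 × (0.073 − 2.108) = 1.0175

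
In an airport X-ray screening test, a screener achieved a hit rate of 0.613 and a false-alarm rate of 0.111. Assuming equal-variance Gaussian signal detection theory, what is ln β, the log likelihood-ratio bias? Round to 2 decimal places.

ln β = 0.70

z(H) = 0.287
z(FA) = -1.221
ln β = −½·[z(H)² − z(FA)²] = −0.5 × (0.082 − 1.491) = 0.7045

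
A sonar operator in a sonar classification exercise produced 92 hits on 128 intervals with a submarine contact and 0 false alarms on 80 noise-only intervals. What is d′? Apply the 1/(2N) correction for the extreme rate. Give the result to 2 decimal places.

d′ = 3.08

The false-alarm rate is 0/80 = 0, so apply the 1/(2N) correction: FA → 1/(2·80) = 0.00625.
z(H) = z(0.71875) = 0.579
z(FA) = z(0.00625) = -2.498
d' = 0.579 − (-2.498) = 3.077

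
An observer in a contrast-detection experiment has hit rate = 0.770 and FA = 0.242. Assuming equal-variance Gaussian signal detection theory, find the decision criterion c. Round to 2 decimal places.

z(H) = 0.739
z(FA) = -0.700
c = −½·[z(H) + z(FA)] = −0.5 × (0.739 + (-0.700)) = -0.0195
c < 0: the observer has a liberal response bias.

c = -0.02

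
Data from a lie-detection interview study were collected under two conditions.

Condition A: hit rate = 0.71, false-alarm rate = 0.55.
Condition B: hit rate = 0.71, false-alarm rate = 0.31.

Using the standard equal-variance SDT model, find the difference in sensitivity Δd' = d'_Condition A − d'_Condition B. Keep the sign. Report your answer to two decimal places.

Δd' = -0.62

Condition A: z(0.71) = 0.553, z(0.55) = 0.126, d' = 0.427
Condition B: z(0.71) = 0.553, z(0.31) = -0.496, d' = 1.049
Δd' = d'_Condition A − d'_Condition B = 0.427 − 1.049 = -0.622
Condition B has the higher sensitivity.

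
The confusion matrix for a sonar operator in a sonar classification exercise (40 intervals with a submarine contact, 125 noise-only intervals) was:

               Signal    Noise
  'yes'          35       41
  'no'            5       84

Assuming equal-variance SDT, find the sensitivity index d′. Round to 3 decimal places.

H = 35/40 = 0.8750
FA = 41/125 = 0.3280
Φ⁻¹(H) = Φ⁻¹(0.8750) = 1.1503
Φ⁻¹(FA) = Φ⁻¹(0.3280) = -0.4454
d' = z(H) − z(FA) = 1.1503 − (-0.4454) = 1.5957

d′ = 1.596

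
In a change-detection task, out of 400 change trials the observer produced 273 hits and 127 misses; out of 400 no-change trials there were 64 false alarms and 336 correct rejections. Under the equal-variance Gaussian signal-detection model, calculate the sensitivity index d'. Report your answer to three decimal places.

d' = 1.469

H = 273/400 = 0.6825
FA = 64/400 = 0.1600
z(0.6825) = 0.4747, z(0.1600) = -0.9945
d' = z(H) − z(FA) = 0.4747 − (-0.9945) = 1.4692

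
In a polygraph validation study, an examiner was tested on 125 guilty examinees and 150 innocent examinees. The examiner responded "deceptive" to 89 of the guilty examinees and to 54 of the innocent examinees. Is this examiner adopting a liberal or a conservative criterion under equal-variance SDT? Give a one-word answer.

z(H) = 0.559, z(FA) = -0.358
c = −½·(z(H) + z(FA)) = -0.1005
c < 0 → liberal criterion (biased toward responding “yes”).

liberal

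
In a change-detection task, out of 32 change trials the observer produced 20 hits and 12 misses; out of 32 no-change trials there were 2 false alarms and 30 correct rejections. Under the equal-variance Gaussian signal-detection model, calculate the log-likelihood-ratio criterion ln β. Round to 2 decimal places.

H = 20/32 = 0.6250
FA = 2/32 = 0.0625
Φ⁻¹(H) = 0.319
Φ⁻¹(FA) = -1.534
ln β = −½·[z(H)² − z(FA)²] = −0.5 × (0.102 − 2.353) = 1.1255

ln β = 1.13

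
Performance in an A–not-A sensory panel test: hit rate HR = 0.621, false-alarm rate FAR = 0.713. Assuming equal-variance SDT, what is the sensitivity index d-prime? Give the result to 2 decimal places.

d-prime = -0.25

Φ⁻¹(H) = 0.308
Φ⁻¹(FA) = 0.562
d' = z(H) − z(FA) = 0.308 − 0.562 = -0.254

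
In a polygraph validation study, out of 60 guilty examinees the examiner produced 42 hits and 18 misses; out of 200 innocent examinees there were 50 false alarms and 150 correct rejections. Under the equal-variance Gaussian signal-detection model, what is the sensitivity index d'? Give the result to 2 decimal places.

H = 42/60 = 0.7000
FA = 50/200 = 0.2500
Φ⁻¹(0.7000) = 0.5244, Φ⁻¹(0.2500) = -0.6745
d' = z(H) − z(FA) = 0.5244 − (-0.6745) = 1.1989

d' = 1.20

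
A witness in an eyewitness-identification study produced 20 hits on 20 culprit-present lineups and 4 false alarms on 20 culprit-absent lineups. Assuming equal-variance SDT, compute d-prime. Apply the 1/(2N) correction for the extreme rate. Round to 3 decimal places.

d-prime = 2.802

The hit rate is 20/20 = 1, so apply the 1/(2N) correction: H → 1 − 1/(2·20) = 0.97500.
z(H) = z(0.97500) = 1.9600
z(FA) = z(0.20000) = -0.8416
d' = 1.9600 − (-0.8416) = 2.8016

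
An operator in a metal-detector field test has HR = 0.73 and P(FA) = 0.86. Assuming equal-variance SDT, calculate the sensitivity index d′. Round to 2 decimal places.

Φ⁻¹(H) = Φ⁻¹(0.73) = 0.613
Φ⁻¹(FA) = Φ⁻¹(0.86) = 1.080
d' = z(H) − z(FA) = 0.613 − 1.080 = -0.467

d′ = -0.47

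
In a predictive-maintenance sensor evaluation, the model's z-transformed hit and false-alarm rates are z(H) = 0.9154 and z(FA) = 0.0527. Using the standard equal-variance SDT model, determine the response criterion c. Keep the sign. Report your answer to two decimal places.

c = −½·[z(H) + z(FA)] = −½·(0.9154 + 0.0527) = -0.48405
c < 0: the model has a liberal response bias.

c = -0.48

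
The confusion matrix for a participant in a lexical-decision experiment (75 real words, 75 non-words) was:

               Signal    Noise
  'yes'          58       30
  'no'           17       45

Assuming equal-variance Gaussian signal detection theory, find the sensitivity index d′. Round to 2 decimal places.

d′ = 1.00

H = 58/75 = 0.7733
FA = 30/75 = 0.4000
z(H) = z(0.7733) = 0.750
z(FA) = z(0.4000) = -0.253
d' = z(H) − z(FA) = 0.750 − (-0.253) = 1.003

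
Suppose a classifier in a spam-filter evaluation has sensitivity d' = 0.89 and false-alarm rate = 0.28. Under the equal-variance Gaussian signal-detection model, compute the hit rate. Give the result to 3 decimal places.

z(false-alarm rate) = z(0.28) = -0.5828
z(H) = z(FA) + d' = -0.5828 + 0.89 = 0.3072
hit rate = Φ(0.3072) = 0.6207

hit rate = 0.621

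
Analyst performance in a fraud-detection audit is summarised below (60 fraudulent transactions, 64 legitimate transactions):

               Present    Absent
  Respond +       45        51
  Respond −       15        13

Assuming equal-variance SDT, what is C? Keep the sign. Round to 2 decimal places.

H = 45/60 = 0.7500
FA = 51/64 = 0.7969
z(H) = 0.6745
z(FA) = 0.8306
c = −½·[z(H) + z(FA)] = −0.5 × (0.6745 + 0.8306) = -0.75255

C = -0.75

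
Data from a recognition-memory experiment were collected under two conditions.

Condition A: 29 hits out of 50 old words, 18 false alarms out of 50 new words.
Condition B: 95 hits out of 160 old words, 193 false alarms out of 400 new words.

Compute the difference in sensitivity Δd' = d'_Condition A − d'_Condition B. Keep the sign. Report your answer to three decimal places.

Δd' = 0.279

Condition A: z(0.5800) = 0.2019, z(0.3600) = -0.3585, d' = 0.5604
Condition B: z(0.5938) = 0.2373, z(0.4825) = -0.0439, d' = 0.2812
Δd' = d'_Condition A − d'_Condition B = 0.5604 − 0.2812 = 0.2792
Condition A has the higher sensitivity.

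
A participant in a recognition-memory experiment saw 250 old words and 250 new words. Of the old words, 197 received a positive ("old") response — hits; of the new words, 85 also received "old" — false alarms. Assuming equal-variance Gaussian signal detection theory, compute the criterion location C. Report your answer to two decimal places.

H = 197/250 = 0.7880
FA = 85/250 = 0.3400
z(H) = z(0.7880) = 0.7995
z(FA) = z(0.3400) = -0.4125
c = −½·[z(H) + z(FA)] = −0.5 × (0.7995 + (-0.4125)) = -0.1935
c < 0: the participant has a liberal response bias.

C = -0.19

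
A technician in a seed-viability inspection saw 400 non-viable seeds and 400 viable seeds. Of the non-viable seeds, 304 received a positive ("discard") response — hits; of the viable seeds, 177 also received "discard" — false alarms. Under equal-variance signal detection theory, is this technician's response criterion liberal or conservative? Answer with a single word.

z(H) = 0.706, z(FA) = -0.145
c = −½·(z(H) + z(FA)) = -0.2805
c < 0 → liberal criterion (biased toward responding “yes”).

liberal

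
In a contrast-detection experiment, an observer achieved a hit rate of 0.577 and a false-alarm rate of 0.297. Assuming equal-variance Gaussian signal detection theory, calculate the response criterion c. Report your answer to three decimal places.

z(H) = 0.1942
z(FA) = -0.5330
c = −½·[z(H) + z(FA)] = −0.5 × (0.1942 + (-0.5330)) = 0.1694
c > 0: the observer has a conservative response bias.

c = 0.169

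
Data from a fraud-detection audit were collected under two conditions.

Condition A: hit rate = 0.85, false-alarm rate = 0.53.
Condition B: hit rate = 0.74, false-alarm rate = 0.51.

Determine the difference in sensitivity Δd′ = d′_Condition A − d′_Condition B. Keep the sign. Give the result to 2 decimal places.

Δd′ = 0.34

Condition A: z(0.85) = 1.036, z(0.53) = 0.075, d' = 0.961
Condition B: z(0.74) = 0.643, z(0.51) = 0.025, d' = 0.618
Δd' = d'_Condition A − d'_Condition B = 0.961 − 0.618 = 0.343
Condition A has the higher sensitivity.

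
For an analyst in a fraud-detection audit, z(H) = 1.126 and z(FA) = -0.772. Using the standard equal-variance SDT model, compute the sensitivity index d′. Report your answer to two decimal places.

d′ = 1.90

d' = z(H) − z(FA) = 1.126 − (-0.772) = 1.898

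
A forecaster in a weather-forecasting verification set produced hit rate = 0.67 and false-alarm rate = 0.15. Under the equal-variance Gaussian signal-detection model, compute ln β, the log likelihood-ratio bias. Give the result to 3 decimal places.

ln β = 0.440

z(H) = 0.4399
z(FA) = -1.0364
ln β = −½·[z(H)² − z(FA)²] = −0.5 × (0.1935 − 1.0741) = 0.4403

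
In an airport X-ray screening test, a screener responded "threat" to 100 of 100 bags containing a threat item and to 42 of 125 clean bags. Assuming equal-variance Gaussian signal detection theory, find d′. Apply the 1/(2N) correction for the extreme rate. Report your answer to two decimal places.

The hit rate is 100/100 = 1, so apply the 1/(2N) correction: H → 1 − 1/(2·100) = 0.99500.
z(H) = z(0.99500) = 2.576
z(FA) = z(0.33600) = -0.423
d' = 2.576 − (-0.423) = 2.999

d′ = 3.00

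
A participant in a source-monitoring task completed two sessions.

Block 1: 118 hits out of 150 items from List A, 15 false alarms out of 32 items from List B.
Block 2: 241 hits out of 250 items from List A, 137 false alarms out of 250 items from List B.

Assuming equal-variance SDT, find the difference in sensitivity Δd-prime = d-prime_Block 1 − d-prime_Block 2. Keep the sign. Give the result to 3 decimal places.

Δd-prime = -0.805

Block 1: z(0.7867) = 0.7950, z(0.4688) = -0.0783, d' = 0.8733
Block 2: z(0.9640) = 1.7991, z(0.5480) = 0.1206, d' = 1.6785
Δd' = d'_Block 1 − d'_Block 2 = 0.8733 − 1.6785 = -0.8052
Block 2 has the higher sensitivity.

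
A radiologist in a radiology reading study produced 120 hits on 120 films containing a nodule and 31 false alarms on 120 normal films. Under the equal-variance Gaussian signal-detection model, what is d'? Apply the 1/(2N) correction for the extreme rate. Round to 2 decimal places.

The hit rate is 120/120 = 1, so apply the 1/(2N) correction: H → 1 − 1/(2·120) = 0.99583.
z(H) = z(0.99583) = 2.638
z(FA) = z(0.25833) = -0.649
d' = 2.638 − (-0.649) = 3.287

d' = 3.29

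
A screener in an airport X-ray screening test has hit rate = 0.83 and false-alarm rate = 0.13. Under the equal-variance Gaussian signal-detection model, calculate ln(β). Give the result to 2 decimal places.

ln β = 0.18

Φ⁻¹(H) = 0.954
Φ⁻¹(FA) = -1.126
ln β = −½·[z(H)² − z(FA)²] = −0.5 × (0.910 − 1.268) = 0.179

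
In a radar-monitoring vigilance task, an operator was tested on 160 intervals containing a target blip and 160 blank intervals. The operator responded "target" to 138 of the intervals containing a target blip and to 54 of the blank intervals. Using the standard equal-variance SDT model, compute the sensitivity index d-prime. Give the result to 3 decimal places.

d-prime = 1.511

H = 138/160 = 0.8625
FA = 54/160 = 0.3375
Φ⁻¹(0.8625) = 1.0916, Φ⁻¹(0.3375) = -0.4193
d' = z(H) − z(FA) = 1.0916 − (-0.4193) = 1.5109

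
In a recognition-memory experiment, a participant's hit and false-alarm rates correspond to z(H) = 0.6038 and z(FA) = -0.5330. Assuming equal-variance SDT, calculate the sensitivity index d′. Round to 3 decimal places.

d′ = 1.137

d' = z(H) − z(FA) = 0.6038 − (-0.5330) = 1.1368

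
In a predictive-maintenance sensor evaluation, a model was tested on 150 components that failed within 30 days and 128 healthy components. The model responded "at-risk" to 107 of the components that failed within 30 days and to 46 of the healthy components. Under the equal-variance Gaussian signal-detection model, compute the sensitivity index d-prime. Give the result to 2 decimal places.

H = 107/150 = 0.7133
FA = 46/128 = 0.3594
Φ⁻¹(H) = 0.563
Φ⁻¹(FA) = -0.360
d' = z(H) − z(FA) = 0.563 − (-0.360) = 0.923

d-prime = 0.92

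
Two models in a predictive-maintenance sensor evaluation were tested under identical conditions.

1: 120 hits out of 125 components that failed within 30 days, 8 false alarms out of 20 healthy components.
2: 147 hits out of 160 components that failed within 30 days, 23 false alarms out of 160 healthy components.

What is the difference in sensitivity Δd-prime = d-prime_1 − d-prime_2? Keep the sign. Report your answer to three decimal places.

Δd-prime = -0.456

1: z(0.9600) = 1.7507, z(0.4000) = -0.2533, d' = 2.0040
2: z(0.9187) = 1.3964, z(0.1437) = -1.0638, d' = 2.4602
Δd' = d'_1 − d'_2 = 2.0040 − 2.4602 = -0.4562
2 has the higher sensitivity.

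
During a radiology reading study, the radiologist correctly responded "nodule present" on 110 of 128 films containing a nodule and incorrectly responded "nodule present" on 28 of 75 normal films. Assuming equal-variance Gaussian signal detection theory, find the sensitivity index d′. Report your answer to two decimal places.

d′ = 1.40

H = 110/128 = 0.8594
FA = 28/75 = 0.3733
z(0.8594) = 1.0776, z(0.3733) = -0.3231
d' = z(H) − z(FA) = 1.0776 − (-0.3231) = 1.4007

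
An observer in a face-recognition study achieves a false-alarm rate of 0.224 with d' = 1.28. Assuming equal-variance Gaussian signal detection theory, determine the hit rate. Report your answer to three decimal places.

z(false-alarm rate) = z(0.224) = -0.7588
z(H) = z(FA) + d' = -0.7588 + 1.28 = 0.5212
hit rate = Φ(0.5212) = 0.6989

hit rate = 0.699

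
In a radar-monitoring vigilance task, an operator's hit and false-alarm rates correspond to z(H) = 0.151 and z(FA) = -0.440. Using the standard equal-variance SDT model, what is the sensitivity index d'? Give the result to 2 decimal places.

d' = 0.59

d' = z(H) − z(FA) = 0.151 − (-0.440) = 0.591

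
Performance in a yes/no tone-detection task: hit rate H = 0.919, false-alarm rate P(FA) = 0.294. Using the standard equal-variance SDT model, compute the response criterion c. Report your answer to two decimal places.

z(H) = 1.3984
z(FA) = -0.5417
c = −½·[z(H) + z(FA)] = −0.5 × (1.3984 + (-0.5417)) = -0.42835
c < 0: the listener has a liberal response bias.

c = -0.43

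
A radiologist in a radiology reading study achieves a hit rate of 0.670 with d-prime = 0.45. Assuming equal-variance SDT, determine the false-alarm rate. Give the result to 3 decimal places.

false-alarm rate = 0.496

z(hit rate) = z(0.670) = 0.4399
z(FA) = z(H) − d' = 0.4399 − 0.45 = -0.0101
false-alarm rate = Φ(-0.0101) = 0.4960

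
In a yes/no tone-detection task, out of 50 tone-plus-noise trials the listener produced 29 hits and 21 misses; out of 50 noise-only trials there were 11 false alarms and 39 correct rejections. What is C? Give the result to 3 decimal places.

C = 0.285

H = 29/50 = 0.5800
FA = 11/50 = 0.2200
Φ⁻¹(0.5800) = 0.2019, Φ⁻¹(0.2200) = -0.7722
c = −½·[z(H) + z(FA)] = −0.5 × (0.2019 + (-0.7722)) = 0.28515
c > 0: the listener has a conservative response bias.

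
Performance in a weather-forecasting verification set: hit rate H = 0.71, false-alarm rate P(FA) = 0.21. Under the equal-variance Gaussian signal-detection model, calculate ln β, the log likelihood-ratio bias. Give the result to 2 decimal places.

z(H) = z(0.71) = 0.553
z(FA) = z(0.21) = -0.806
ln β = −½·[z(H)² − z(FA)²] = −0.5 × (0.306 − 0.650) = 0.172

ln β = 0.17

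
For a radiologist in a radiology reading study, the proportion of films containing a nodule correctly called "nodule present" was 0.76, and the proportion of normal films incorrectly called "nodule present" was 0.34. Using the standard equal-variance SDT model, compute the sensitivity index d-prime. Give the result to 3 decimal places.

Φ⁻¹(H) = 0.7063
Φ⁻¹(FA) = -0.4125
d' = z(H) − z(FA) = 0.7063 − (-0.4125) = 1.1188

d-prime = 1.119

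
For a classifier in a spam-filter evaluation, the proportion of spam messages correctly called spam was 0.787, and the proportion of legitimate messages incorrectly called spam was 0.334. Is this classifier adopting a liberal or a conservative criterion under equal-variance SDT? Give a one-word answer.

z(H) = 0.796, z(FA) = -0.429
c = −½·(z(H) + z(FA)) = -0.1835
c < 0 → liberal criterion (biased toward responding “yes”).

liberal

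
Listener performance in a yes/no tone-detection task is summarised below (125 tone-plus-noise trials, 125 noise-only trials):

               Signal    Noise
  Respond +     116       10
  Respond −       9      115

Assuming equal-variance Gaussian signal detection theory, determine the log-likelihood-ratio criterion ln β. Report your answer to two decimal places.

ln β = -0.08

H = 116/125 = 0.9280
FA = 10/125 = 0.0800
z(H) = 1.461
z(FA) = -1.405
ln β = −½·[z(H)² − z(FA)²] = −0.5 × (2.135 − 1.974) = -0.0805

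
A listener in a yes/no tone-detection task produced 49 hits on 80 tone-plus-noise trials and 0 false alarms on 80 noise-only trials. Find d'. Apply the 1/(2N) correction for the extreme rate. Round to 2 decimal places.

d' = 2.78

The false-alarm rate is 0/80 = 0, so apply the 1/(2N) correction: FA → 1/(2·80) = 0.00625.
z(H) = z(0.61250) = 0.286
z(FA) = z(0.00625) = -2.498
d' = 0.286 − (-2.498) = 2.784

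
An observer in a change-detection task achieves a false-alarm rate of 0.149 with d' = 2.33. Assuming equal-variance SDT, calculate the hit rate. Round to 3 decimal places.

z(false-alarm rate) = z(0.149) = -1.0407
z(H) = z(FA) + d' = -1.0407 + 2.33 = 1.2893
hit rate = Φ(1.2893) = 0.9014

hit rate = 0.901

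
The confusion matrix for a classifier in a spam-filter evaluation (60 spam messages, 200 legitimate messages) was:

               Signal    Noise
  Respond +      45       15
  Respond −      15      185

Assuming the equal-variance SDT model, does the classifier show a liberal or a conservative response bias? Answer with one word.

z(H) = 0.674, z(FA) = -1.440
c = −½·(z(H) + z(FA)) = 0.383
c > 0 → conservative criterion (biased toward responding “no”).

conservative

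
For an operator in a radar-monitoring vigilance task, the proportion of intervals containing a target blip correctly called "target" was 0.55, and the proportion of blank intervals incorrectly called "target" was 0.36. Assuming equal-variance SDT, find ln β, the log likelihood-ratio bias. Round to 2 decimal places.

ln β = 0.06

z(0.55) = 0.126, z(0.36) = -0.358
ln β = −½·[z(H)² − z(FA)²] = −0.5 × (0.016 − 0.128) = 0.056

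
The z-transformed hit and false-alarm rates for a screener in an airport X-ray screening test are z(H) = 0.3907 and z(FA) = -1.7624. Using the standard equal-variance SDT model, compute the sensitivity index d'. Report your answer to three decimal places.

d' = z(H) − z(FA) = 0.3907 − (-1.7624) = 2.1531

d' = 2.153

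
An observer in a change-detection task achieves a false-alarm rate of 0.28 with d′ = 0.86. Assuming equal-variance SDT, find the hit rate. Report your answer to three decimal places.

z(false-alarm rate) = z(0.28) = -0.5828
z(H) = z(FA) + d' = -0.5828 + 0.86 = 0.2772
hit rate = Φ(0.2772) = 0.6092

hit rate = 0.609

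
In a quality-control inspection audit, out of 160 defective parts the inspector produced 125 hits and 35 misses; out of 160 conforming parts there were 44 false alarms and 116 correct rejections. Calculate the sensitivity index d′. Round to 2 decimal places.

d′ = 1.37

H = 125/160 = 0.7812
FA = 44/160 = 0.2750
Φ⁻¹(0.7812) = 0.776, Φ⁻¹(0.2750) = -0.598
d' = z(H) − z(FA) = 0.776 − (-0.598) = 1.374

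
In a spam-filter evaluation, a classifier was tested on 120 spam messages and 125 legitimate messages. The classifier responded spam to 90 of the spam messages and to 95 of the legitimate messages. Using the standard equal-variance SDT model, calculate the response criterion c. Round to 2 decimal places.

H = 90/120 = 0.7500
FA = 95/125 = 0.7600
z(H) = z(0.7500) = 0.674
z(FA) = z(0.7600) = 0.706
c = −½·[z(H) + z(FA)] = −0.5 × (0.674 + 0.706) = -0.690
c < 0: the classifier has a liberal response bias.

c = -0.69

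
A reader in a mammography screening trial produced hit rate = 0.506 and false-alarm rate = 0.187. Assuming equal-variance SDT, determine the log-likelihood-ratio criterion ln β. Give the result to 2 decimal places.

ln β = 0.40

z(0.506) = 0.015, z(0.187) = -0.889
ln β = −½·[z(H)² − z(FA)²] = −0.5 × (0.000 − 0.790) = 0.395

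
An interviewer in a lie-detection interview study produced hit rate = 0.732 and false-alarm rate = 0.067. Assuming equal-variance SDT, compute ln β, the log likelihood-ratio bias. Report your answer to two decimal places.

Φ⁻¹(H) = 0.619
Φ⁻¹(FA) = -1.499
ln β = −½·[z(H)² − z(FA)²] = −0.5 × (0.383 − 2.247) = 0.932

ln β = 0.93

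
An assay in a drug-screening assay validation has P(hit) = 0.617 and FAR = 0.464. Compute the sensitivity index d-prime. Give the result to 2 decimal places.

d-prime = 0.39

Φ⁻¹(H) = 0.298
Φ⁻¹(FA) = -0.090
d' = z(H) − z(FA) = 0.298 − (-0.090) = 0.388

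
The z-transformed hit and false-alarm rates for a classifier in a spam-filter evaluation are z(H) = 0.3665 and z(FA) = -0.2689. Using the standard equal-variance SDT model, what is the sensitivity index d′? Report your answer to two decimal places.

d' = z(H) − z(FA) = 0.3665 − (-0.2689) = 0.6354

d′ = 0.64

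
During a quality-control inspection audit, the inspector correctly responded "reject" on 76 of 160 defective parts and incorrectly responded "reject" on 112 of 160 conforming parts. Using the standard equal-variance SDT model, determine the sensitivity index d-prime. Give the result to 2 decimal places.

H = 76/160 = 0.4750
FA = 112/160 = 0.7000
z(0.4750) = -0.063, z(0.7000) = 0.524
d' = z(H) − z(FA) = -0.063 − 0.524 = -0.587

d-prime = -0.59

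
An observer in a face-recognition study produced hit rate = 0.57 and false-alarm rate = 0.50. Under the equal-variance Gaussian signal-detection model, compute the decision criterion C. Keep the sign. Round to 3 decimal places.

Φ⁻¹(H) = Φ⁻¹(0.57) = 0.1764
Φ⁻¹(FA) = Φ⁻¹(0.50) = 0.0000
c = −½·[z(H) + z(FA)] = −0.5 × (0.1764 + 0.0000) = -0.0882

C = -0.088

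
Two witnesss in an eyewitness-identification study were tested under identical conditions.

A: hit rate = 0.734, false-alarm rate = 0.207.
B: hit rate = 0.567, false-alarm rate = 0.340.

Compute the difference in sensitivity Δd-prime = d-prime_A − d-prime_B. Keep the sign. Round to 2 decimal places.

Δd-prime = 0.86

A: z(0.734) = 0.625, z(0.207) = -0.817, d' = 1.442
B: z(0.567) = 0.169, z(0.340) = -0.412, d' = 0.581
Δd' = d'_A − d'_B = 1.442 − 0.581 = 0.861
A has the higher sensitivity.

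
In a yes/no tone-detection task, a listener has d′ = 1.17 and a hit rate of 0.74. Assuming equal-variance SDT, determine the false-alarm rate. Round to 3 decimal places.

false-alarm rate = 0.299

z(hit rate) = z(0.74) = 0.6433
z(FA) = z(H) − d' = 0.6433 − 1.17 = -0.5267
false-alarm rate = Φ(-0.5267) = 0.2992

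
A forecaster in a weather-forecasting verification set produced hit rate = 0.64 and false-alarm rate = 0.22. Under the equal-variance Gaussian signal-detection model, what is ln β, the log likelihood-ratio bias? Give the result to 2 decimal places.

ln β = 0.23

z(H) = 0.358
z(FA) = -0.772
ln β = −½·[z(H)² − z(FA)²] = −0.5 × (0.128 − 0.596) = 0.234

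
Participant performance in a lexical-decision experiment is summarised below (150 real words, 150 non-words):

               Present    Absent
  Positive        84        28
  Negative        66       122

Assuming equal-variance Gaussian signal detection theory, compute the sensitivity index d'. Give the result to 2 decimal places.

H = 84/150 = 0.5600
FA = 28/150 = 0.1867
Φ⁻¹(0.5600) = 0.151, Φ⁻¹(0.1867) = -0.890
d' = z(H) − z(FA) = 0.151 − (-0.890) = 1.041

d' = 1.04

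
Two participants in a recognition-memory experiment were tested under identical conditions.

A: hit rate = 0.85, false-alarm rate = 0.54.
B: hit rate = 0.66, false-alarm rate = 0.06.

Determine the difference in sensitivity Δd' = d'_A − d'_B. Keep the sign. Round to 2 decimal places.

Δd' = -1.03

A: z(0.85) = 1.036, z(0.54) = 0.100, d' = 0.936
B: z(0.66) = 0.412, z(0.06) = -1.555, d' = 1.967
Δd' = d'_A − d'_B = 0.936 − 1.967 = -1.031
B has the higher sensitivity.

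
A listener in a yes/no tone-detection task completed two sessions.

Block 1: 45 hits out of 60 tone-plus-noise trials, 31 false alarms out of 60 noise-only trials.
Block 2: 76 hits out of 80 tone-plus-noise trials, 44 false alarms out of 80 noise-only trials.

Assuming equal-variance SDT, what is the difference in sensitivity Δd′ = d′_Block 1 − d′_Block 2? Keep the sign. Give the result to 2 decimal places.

Δd′ = -0.89

Block 1: z(0.7500) = 0.674, z(0.5167) = 0.042, d' = 0.632
Block 2: z(0.9500) = 1.645, z(0.5500) = 0.126, d' = 1.519
Δd' = d'_Block 1 − d'_Block 2 = 0.632 − 1.519 = -0.887
Block 2 has the higher sensitivity.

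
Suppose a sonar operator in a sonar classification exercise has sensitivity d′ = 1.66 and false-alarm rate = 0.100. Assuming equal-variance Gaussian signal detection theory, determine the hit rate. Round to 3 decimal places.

z(false-alarm rate) = z(0.100) = -1.2816
z(H) = z(FA) + d' = -1.2816 + 1.66 = 0.3784
hit rate = Φ(0.3784) = 0.6474

hit rate = 0.647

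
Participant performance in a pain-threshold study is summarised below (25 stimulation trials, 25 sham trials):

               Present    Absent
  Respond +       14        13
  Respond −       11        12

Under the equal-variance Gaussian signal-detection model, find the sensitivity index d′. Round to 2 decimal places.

d′ = 0.10

H = 14/25 = 0.5600
FA = 13/25 = 0.5200
z(H) = 0.1510
z(FA) = 0.0502
d' = z(H) − z(FA) = 0.1510 − 0.0502 = 0.1008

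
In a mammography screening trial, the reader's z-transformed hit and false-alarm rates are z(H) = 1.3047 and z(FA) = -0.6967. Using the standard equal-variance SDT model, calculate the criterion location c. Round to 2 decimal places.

c = -0.30

c = −½·[z(H) + z(FA)] = −½·(1.3047 + (-0.6967)) = -0.3040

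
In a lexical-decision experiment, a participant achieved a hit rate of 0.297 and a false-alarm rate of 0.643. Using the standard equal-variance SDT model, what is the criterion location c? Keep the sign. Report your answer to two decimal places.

c = 0.08

Φ⁻¹(0.297) = -0.533, Φ⁻¹(0.643) = 0.366
c = −½·[z(H) + z(FA)] = −0.5 × (-0.533 + 0.366) = 0.0835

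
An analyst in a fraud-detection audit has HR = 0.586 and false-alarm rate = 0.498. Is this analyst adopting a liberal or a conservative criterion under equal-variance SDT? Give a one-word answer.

liberal

z(H) = 0.217, z(FA) = -0.005
c = −½·(z(H) + z(FA)) = -0.106
c < 0 → liberal criterion (biased toward responding “yes”).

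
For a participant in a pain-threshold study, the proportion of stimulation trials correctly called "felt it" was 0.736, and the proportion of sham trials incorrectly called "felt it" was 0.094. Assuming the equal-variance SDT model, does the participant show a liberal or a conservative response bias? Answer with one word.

z(H) = 0.631, z(FA) = -1.317
c = −½·(z(H) + z(FA)) = 0.343
c > 0 → conservative criterion (biased toward responding “no”).

conservative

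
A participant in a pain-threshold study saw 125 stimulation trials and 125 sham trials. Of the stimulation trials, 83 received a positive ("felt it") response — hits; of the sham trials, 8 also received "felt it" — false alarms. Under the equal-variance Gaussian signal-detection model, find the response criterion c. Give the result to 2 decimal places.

H = 83/125 = 0.6640
FA = 8/125 = 0.0640
z(0.6640) = 0.4234, z(0.0640) = -1.5220
c = −½·[z(H) + z(FA)] = −0.5 × (0.4234 + (-1.5220)) = 0.5493

c = 0.55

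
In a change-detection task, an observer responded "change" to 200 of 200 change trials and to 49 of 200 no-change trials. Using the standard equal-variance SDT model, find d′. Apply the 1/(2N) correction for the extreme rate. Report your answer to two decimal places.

d′ = 3.50

The hit rate is 200/200 = 1, so apply the 1/(2N) correction: H → 1 − 1/(2·200) = 0.99750.
z(H) = z(0.99750) = 2.807
z(FA) = z(0.24500) = -0.690
d' = 2.807 − (-0.690) = 3.497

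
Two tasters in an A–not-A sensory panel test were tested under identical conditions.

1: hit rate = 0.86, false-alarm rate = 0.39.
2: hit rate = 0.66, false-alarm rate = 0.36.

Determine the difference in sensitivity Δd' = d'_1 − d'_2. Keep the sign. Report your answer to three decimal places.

Δd' = 0.589

1: z(0.86) = 1.0803, z(0.39) = -0.2793, d' = 1.3596
2: z(0.66) = 0.4125, z(0.36) = -0.3585, d' = 0.7710
Δd' = d'_1 − d'_2 = 1.3596 − 0.7710 = 0.5886
1 has the higher sensitivity.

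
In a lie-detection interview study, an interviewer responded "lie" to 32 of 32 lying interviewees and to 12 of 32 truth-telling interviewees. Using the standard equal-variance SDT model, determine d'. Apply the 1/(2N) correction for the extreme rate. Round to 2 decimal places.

d' = 2.47

The hit rate is 32/32 = 1, so apply the 1/(2N) correction: H → 1 − 1/(2·32) = 0.98438.
z(H) = z(0.98438) = 2.154
z(FA) = z(0.37500) = -0.319
d' = 2.154 − (-0.319) = 2.473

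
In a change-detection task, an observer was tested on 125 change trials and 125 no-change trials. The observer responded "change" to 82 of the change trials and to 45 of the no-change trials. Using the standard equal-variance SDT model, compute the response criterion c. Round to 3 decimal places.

H = 82/125 = 0.6560
FA = 45/125 = 0.3600
z(H) = 0.4016
z(FA) = -0.3585
c = −½·[z(H) + z(FA)] = −0.5 × (0.4016 + (-0.3585)) = -0.02155

c = -0.022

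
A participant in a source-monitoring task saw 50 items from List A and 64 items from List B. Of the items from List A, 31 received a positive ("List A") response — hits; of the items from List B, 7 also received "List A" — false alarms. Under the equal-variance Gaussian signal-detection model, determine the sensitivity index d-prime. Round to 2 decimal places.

d-prime = 1.54

H = 31/50 = 0.6200
FA = 7/64 = 0.1094
Φ⁻¹(H) = 0.305
Φ⁻¹(FA) = -1.230
d' = z(H) − z(FA) = 0.305 − (-1.230) = 1.535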